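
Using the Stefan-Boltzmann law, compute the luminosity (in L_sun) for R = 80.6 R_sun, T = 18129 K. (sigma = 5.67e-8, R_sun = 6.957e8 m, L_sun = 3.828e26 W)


R = 80.6 * 6.957e8 m = 5.607342e+10 m. L = 4*pi*R^2*sigma*T^4 = 4*pi*(5.607342e+10)^2 * 5.67e-8 * 18129^4 = 2.419927802e+32 W. L/L_sun = 2.419927802e+32 / 3.828e26 = 632165.0476

632165.0476 L_sun


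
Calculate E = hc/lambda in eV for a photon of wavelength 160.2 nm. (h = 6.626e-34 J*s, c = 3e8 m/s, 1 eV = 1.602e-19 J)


E = hc/lambda = 6.626e-34 * 3e8 / 1.602e-07 = 1.241e-18 J = 7.7455 eV

7.7455 eV


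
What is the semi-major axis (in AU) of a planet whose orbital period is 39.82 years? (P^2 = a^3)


a = P^(2/3) = 39.82^(2/3) = 11.661

11.661 AU


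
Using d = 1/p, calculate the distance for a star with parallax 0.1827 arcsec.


d = 1/p = 1/0.1827 = 5.4735

5.4735 pc


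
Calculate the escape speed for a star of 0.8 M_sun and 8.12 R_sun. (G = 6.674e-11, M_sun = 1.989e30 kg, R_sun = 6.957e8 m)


M = 0.8 * 1.989e30 kg = 1.5912e+30 kg; R = 8.12 * 6.957e8 m = 5.649084e+09 m. v_esc = sqrt(2GM/R) = sqrt(2 * 6.674e-11 * 1.5912e+30 / 5.649084e+09) = 193901.6335

193901.6335 m/s


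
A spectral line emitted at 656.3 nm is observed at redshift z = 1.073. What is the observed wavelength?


lam_obs = lam_emit * (1 + z) = 656.3 * (1 + 1.073) = 1360.5099

1360.5099 nm


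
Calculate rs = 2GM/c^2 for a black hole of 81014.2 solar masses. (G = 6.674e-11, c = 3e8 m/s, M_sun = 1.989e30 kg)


M = 81014.2 * 1.989e30 kg = 1.611372438e+35 kg. rs = 2GM/c^2 = 2 * 6.674e-11 * 1.611372438e+35 / (3e8)^2 = 2.390e+08

2.390e+08 m


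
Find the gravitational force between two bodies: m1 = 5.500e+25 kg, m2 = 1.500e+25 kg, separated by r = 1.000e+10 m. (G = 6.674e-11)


F = G*m1*m2/r^2 = 6.674e-11 * 5.500e+25 * 1.500e+25 / (1.000e+10)^2 = 6.674e-11 * 8.250e+50 / 1.000e+20 = 5.506e+20

5.506e+20 N


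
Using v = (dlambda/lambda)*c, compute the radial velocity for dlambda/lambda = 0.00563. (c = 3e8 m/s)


v = (dlambda/lambda) * c = 0.00563 * 3e8 = 1.689e+06

1.689e+06 m/s


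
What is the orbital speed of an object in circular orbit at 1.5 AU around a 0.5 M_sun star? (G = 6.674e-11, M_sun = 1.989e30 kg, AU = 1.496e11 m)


v = sqrt(GM/r) = sqrt(6.674e-11 * 9.945e+29 / 2.244e+11) = 17198.2425

17198.2425 m/s


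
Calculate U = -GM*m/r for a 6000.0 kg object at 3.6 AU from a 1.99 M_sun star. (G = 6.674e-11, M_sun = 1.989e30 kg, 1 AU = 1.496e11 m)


M = 1.99 * 1.989e30 kg = 3.95811e+30 kg; r = 3.6 AU * 1.496e11 m/AU = 5.3856e+11 m. U = -GM*m/r = -(6.674e-11 * 3.95811e+30 * 6000.0) / 5.3856e+11 = -2.943e+12

-2.943e+12 J


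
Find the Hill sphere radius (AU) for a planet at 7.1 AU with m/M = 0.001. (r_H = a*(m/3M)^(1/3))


r_H = a * (m/3M)^(1/3) = 7.1 * (0.001/3)^(1/3) = 0.4923

0.4923 AU


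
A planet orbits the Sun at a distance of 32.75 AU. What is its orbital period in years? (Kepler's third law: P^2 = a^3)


P = a^(3/2) = 32.75^1.5 = 187.4204

187.4204 years


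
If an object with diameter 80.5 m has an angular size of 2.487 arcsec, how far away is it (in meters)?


D = size / theta_rad, theta_rad = 2.487 * pi/(180*3600) = 1.206e-05, D = 6.676e+06

6.676e+06 m


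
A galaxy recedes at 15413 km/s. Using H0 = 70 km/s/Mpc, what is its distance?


d = v / H0 = 15413 / 70 = 220.1857

220.1857 Mpc


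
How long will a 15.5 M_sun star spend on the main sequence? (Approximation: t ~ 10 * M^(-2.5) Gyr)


t = 10 * M^(-2.5) = 10 * 15.5^(-2.5) = 0.0106

0.0106 Gyr


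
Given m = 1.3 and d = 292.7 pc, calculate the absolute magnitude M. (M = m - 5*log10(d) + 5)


M = m - 5*log10(d) + 5 = 1.3 - 5*log10(292.7) + 5 = -6.0321

-6.0321


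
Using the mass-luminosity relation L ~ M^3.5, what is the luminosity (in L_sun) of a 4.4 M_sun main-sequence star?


L/L_sun = (M/M_sun)^3.5 = 4.4^3.5 = 178.6835

178.6835 L_sun


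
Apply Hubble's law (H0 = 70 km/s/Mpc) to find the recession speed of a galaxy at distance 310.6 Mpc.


v = H0 * d = 70 * 310.6 = 21742.0

21742.0 km/s


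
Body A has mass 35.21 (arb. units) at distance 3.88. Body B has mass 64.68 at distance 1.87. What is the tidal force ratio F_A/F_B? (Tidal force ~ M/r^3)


Ratio = (M1/r1^3) / (M2/r2^3) = (35.21/3.88^3) / (64.68/1.87^3) = 0.0609

0.0609


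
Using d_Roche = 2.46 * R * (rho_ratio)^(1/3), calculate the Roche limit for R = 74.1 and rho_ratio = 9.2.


d_Roche = 2.46 * 74.1 * 9.2^(1/3) = 381.9583

381.9583


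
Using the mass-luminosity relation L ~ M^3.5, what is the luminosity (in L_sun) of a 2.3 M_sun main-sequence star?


L/L_sun = (M/M_sun)^3.5 = 2.3^3.5 = 18.4522

18.4522 L_sun


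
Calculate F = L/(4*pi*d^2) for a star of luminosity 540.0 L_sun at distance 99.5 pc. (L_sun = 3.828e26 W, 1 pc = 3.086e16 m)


F = L / (4*pi*d^2) = 2.067e+29 / (4*pi*(3.071e+18)^2) = 1.745e-09

1.745e-09 W/m^2


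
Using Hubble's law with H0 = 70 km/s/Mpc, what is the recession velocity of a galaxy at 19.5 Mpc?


v = H0 * d = 70 * 19.5 = 1365.0

1365.0 km/s


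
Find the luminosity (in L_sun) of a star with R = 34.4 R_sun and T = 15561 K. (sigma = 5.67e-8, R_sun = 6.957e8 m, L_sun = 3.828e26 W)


R = 34.4 * 6.957e8 m = 2.393208e+10 m. L = 4*pi*R^2*sigma*T^4 = 4*pi*(2.393208e+10)^2 * 5.67e-8 * 15561^4 = 2.392785816e+31 W. L/L_sun = 2.392785816e+31 / 3.828e26 = 62507.4665

62507.4665 L_sun


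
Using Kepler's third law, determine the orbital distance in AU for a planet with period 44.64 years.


a = P^(2/3) = 44.64^(2/3) = 12.5839

12.5839 AU


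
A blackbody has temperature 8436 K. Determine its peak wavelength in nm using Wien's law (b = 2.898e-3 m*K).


lam_max = b / T = 2.898e-3 / 8436 = 3.435e-07 m = 343.5277 nm

343.5277 nm


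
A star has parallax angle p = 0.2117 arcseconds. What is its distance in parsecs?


d = 1/p = 1/0.2117 = 4.7237

4.7237 pc


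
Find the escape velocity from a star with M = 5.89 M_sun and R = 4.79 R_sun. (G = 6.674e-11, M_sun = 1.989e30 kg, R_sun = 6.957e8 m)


M = 5.89 * 1.989e30 kg = 1.171521e+31 kg; R = 4.79 * 6.957e8 m = 3.332403e+09 m. v_esc = sqrt(2GM/R) = sqrt(2 * 6.674e-11 * 1.171521e+31 / 3.332403e+09) = 685021.7794

685021.7794 m/s


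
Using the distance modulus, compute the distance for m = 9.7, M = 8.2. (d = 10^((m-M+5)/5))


d = 10^((m - M + 5)/5) = 10^((9.7 - 8.2 + 5)/5) = 19.9526

19.9526 pc


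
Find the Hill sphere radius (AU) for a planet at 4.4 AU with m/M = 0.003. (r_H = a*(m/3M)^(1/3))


r_H = a * (m/3M)^(1/3) = 4.4 * (0.003/3)^(1/3) = 0.44

0.44 AU


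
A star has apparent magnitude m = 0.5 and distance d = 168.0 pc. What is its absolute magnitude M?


M = m - 5*log10(d) + 5 = 0.5 - 5*log10(168.0) + 5 = -5.6265

-5.6265


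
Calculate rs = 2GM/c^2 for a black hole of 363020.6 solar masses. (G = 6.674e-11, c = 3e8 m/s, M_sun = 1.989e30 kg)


M = 363020.6 * 1.989e30 kg = 7.220479734e+35 kg. rs = 2GM/c^2 = 2 * 6.674e-11 * 7.220479734e+35 / (3e8)^2 = 1.071e+09

1.071e+09 m


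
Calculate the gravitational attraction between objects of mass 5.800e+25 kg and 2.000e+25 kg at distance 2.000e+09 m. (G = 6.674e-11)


F = G*m1*m2/r^2 = 6.674e-11 * 5.800e+25 * 2.000e+25 / (2.000e+09)^2 = 6.674e-11 * 1.160e+51 / 4.000e+18 = 1.935e+22

1.935e+22 N


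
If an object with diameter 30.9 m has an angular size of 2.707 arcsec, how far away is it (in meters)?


D = size / theta_rad, theta_rad = 2.707 * pi/(180*3600) = 1.312e-05, D = 2.354e+06

2.354e+06 m


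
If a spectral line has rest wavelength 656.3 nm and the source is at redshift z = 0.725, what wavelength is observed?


lam_obs = lam_emit * (1 + z) = 656.3 * (1 + 0.725) = 1132.1175

1132.1175 nm


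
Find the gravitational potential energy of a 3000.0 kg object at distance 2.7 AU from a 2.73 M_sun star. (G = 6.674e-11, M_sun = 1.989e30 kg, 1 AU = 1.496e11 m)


M = 2.73 * 1.989e30 kg = 5.42997e+30 kg; r = 2.7 AU * 1.496e11 m/AU = 4.0392e+11 m. U = -GM*m/r = -(6.674e-11 * 5.42997e+30 * 3000.0) / 4.0392e+11 = -2.692e+12

-2.692e+12 J


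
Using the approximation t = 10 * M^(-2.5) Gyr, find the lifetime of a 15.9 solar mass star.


t = 10 * M^(-2.5) = 10 * 15.9^(-2.5) = 0.0099

0.0099 Gyr


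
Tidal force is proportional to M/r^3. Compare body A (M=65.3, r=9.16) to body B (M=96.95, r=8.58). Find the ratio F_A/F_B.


Ratio = (M1/r1^3) / (M2/r2^3) = (65.3/9.16^3) / (96.95/8.58^3) = 0.5535

0.5535


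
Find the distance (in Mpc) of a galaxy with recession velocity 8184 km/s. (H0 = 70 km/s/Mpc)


d = v / H0 = 8184 / 70 = 116.9143

116.9143 Mpc


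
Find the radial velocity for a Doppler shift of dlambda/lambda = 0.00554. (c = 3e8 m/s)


v = (dlambda/lambda) * c = 0.00554 * 3e8 = 1.662e+06

1.662e+06 m/s


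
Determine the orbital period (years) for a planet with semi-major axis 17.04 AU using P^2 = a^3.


P = a^(3/2) = 17.04^1.5 = 70.3403

70.3403 years


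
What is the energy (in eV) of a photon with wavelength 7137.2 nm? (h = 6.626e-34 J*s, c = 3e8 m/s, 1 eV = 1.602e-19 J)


E = hc/lambda = 6.626e-34 * 3e8 / 7.137e-06 = 2.785e-20 J = 0.1739 eV

0.1739 eV


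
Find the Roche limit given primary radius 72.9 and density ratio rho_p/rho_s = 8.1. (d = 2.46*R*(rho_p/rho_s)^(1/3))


d_Roche = 2.46 * 72.9 * 8.1^(1/3) = 360.1563

360.1563


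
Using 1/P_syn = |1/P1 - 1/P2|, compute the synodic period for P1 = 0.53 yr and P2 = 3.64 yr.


1/P_syn = |1/P1 - 1/P2| = |1/0.53 - 1/3.64| => P_syn = 0.6203

0.6203 years


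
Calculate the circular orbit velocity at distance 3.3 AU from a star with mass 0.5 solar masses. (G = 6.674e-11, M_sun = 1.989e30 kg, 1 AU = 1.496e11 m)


v = sqrt(GM/r) = sqrt(6.674e-11 * 9.945e+29 / 4.937e+11) = 11595.0527

11595.0527 m/s


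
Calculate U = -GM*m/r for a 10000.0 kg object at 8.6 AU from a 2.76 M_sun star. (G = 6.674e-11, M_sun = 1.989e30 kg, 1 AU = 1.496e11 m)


M = 2.76 * 1.989e30 kg = 5.48964e+30 kg; r = 8.6 AU * 1.496e11 m/AU = 1.28656e+12 m. U = -GM*m/r = -(6.674e-11 * 5.48964e+30 * 10000.0) / 1.28656e+12 = -2.848e+12

-2.848e+12 J


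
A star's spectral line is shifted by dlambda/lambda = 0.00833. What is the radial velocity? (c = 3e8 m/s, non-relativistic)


v = (dlambda/lambda) * c = 0.00833 * 3e8 = 2.499e+06

2.499e+06 m/s


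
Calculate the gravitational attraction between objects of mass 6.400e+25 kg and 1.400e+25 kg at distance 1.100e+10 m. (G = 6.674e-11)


F = G*m1*m2/r^2 = 6.674e-11 * 6.400e+25 * 1.400e+25 / (1.100e+10)^2 = 6.674e-11 * 8.960e+50 / 1.210e+20 = 4.942e+20

4.942e+20 N


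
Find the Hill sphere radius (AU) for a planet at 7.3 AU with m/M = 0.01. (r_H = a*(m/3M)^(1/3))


r_H = a * (m/3M)^(1/3) = 7.3 * (0.01/3)^(1/3) = 1.0905

1.0905 AU


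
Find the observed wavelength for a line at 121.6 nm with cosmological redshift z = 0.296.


lam_obs = lam_emit * (1 + z) = 121.6 * (1 + 0.296) = 157.5936

157.5936 nm


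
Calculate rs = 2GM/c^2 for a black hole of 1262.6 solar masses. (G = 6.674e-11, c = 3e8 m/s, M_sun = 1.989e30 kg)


M = 1262.6 * 1.989e30 kg = 2.5113114e+33 kg. rs = 2GM/c^2 = 2 * 6.674e-11 * 2.5113114e+33 / (3e8)^2 = 3.725e+06

3.725e+06 m


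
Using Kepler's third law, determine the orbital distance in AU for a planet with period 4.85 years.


a = P^(2/3) = 4.85^(2/3) = 2.8652

2.8652 AU


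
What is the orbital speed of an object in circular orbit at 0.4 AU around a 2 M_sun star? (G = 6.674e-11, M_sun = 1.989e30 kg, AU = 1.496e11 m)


v = sqrt(GM/r) = sqrt(6.674e-11 * 3.978e+30 / 5.984e+10) = 66608.5068

66608.5068 m/s


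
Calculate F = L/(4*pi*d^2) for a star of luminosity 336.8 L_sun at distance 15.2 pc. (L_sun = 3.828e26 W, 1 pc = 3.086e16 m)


F = L / (4*pi*d^2) = 1.289e+29 / (4*pi*(4.691e+17)^2) = 4.663e-08

4.663e-08 W/m^2


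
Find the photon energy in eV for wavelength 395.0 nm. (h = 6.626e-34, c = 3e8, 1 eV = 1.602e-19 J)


E = hc/lambda = 6.626e-34 * 3e8 / 3.950e-07 = 5.032e-19 J = 3.1413 eV

3.1413 eV


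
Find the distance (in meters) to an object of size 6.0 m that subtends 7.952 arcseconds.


D = size / theta_rad, theta_rad = 7.952 * pi/(180*3600) = 3.855e-05, D = 155632.3991

155632.3991 m


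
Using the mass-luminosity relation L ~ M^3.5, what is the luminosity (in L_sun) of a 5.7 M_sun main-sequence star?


L/L_sun = (M/M_sun)^3.5 = 5.7^3.5 = 442.1422

442.1422 L_sun


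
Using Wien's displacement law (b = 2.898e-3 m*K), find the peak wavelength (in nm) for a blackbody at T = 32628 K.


lam_max = b / T = 2.898e-3 / 32628 = 8.882e-08 m = 88.8194 nm

88.8194 nm


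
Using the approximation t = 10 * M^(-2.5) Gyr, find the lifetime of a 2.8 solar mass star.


t = 10 * M^(-2.5) = 10 * 2.8^(-2.5) = 0.7623

0.7623 Gyr


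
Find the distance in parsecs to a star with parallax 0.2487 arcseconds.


d = 1/p = 1/0.2487 = 4.0209

4.0209 pc


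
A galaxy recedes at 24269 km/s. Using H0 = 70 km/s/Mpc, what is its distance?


d = v / H0 = 24269 / 70 = 346.7

346.7 Mpc


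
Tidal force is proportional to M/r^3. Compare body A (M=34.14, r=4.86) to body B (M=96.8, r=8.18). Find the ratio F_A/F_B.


Ratio = (M1/r1^3) / (M2/r2^3) = (34.14/4.86^3) / (96.8/8.18^3) = 1.6817

1.6817


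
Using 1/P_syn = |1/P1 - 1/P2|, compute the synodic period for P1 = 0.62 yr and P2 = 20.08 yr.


1/P_syn = |1/P1 - 1/P2| = |1/0.62 - 1/20.08| => P_syn = 0.6398

0.6398 years


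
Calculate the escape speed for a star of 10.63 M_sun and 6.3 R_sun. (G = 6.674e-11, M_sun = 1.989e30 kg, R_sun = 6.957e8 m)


M = 10.63 * 1.989e30 kg = 2.114307e+31 kg; R = 6.3 * 6.957e8 m = 4.38291e+09 m. v_esc = sqrt(2GM/R) = sqrt(2 * 6.674e-11 * 2.114307e+31 / 4.38291e+09) = 802436.8167

802436.8167 m/s


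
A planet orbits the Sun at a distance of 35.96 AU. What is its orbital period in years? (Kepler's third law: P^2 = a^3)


P = a^(3/2) = 35.96^1.5 = 215.6401

215.6401 years


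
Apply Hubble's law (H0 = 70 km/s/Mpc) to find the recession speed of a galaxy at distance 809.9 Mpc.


v = H0 * d = 70 * 809.9 = 56693.0

56693.0 km/s


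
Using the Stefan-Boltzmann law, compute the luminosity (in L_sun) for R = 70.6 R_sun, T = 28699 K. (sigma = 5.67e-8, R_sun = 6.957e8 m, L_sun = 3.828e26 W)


R = 70.6 * 6.957e8 m = 4.911642e+10 m. L = 4*pi*R^2*sigma*T^4 = 4*pi*(4.911642e+10)^2 * 5.67e-8 * 28699^4 = 1.166039839e+33 W. L/L_sun = 1.166039839e+33 / 3.828e26 = 3.046e+06

3.046e+06 L_sun


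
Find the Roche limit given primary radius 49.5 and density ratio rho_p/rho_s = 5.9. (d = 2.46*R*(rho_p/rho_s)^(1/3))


d_Roche = 2.46 * 49.5 * 5.9^(1/3) = 220.0346

220.0346


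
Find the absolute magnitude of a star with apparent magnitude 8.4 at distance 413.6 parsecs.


M = m - 5*log10(d) + 5 = 8.4 - 5*log10(413.6) + 5 = 0.3171

0.3171


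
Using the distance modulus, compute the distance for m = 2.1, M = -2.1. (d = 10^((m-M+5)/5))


d = 10^((m - M + 5)/5) = 10^((2.1 - -2.1 + 5)/5) = 69.1831

69.1831 pc


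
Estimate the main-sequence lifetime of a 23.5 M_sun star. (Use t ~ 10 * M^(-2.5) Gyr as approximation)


t = 10 * M^(-2.5) = 10 * 23.5^(-2.5) = 0.0037

0.0037 Gyr


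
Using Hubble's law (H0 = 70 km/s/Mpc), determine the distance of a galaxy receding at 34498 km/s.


d = v / H0 = 34498 / 70 = 492.8286

492.8286 Mpc


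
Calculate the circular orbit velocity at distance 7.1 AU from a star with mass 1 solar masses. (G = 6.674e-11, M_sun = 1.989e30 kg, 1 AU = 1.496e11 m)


v = sqrt(GM/r) = sqrt(6.674e-11 * 1.989e+30 / 1.062e+12) = 11179.3234

11179.3234 m/s


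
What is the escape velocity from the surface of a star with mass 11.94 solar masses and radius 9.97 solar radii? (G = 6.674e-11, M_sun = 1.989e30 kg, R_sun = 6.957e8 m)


M = 11.94 * 1.989e30 kg = 2.374866e+31 kg; R = 9.97 * 6.957e8 m = 6.936129e+09 m. v_esc = sqrt(2GM/R) = sqrt(2 * 6.674e-11 * 2.374866e+31 / 6.936129e+09) = 676034.832

676034.832 m/s


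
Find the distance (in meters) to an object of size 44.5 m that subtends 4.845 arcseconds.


D = size / theta_rad, theta_rad = 4.845 * pi/(180*3600) = 2.349e-05, D = 1.894e+06

1.894e+06 m


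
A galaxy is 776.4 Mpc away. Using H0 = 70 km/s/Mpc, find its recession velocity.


v = H0 * d = 70 * 776.4 = 54348.0

54348.0 km/s


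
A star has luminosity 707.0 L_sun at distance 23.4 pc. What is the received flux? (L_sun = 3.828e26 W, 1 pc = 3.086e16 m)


F = L / (4*pi*d^2) = 2.706e+29 / (4*pi*(7.221e+17)^2) = 4.130e-08

4.130e-08 W/m^2


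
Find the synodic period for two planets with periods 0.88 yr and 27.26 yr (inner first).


1/P_syn = |1/P1 - 1/P2| = |1/0.88 - 1/27.26| => P_syn = 0.9094

0.9094 years


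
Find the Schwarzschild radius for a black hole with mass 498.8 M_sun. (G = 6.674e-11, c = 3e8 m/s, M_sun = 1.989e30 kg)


M = 498.8 * 1.989e30 kg = 9.921132e+32 kg. rs = 2GM/c^2 = 2 * 6.674e-11 * 9.921132e+32 / (3e8)^2 = 1.471e+06

1.471e+06 m


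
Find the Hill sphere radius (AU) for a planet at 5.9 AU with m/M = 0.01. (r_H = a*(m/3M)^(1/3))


r_H = a * (m/3M)^(1/3) = 5.9 * (0.01/3)^(1/3) = 0.8813

0.8813 AU


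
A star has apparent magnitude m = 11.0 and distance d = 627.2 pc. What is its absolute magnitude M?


M = m - 5*log10(d) + 5 = 11.0 - 5*log10(627.2) + 5 = 2.013

2.013


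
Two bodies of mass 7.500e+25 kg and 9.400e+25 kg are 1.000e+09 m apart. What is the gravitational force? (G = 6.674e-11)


F = G*m1*m2/r^2 = 6.674e-11 * 7.500e+25 * 9.400e+25 / (1.000e+09)^2 = 6.674e-11 * 7.050e+51 / 1.000e+18 = 4.705e+23

4.705e+23 N


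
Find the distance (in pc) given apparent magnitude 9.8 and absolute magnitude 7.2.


d = 10^((m - M + 5)/5) = 10^((9.8 - 7.2 + 5)/5) = 33.1131

33.1131 pc


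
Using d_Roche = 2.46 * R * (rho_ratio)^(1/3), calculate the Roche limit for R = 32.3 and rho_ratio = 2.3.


d_Roche = 2.46 * 32.3 * 2.3^(1/3) = 104.885

104.885


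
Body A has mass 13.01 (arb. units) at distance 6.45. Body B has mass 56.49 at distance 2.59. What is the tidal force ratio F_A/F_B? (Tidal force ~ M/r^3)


Ratio = (M1/r1^3) / (M2/r2^3) = (13.01/6.45^3) / (56.49/2.59^3) = 0.0149

0.0149


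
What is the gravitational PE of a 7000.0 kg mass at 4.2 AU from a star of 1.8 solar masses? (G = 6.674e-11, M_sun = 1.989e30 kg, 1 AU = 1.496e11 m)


M = 1.8 * 1.989e30 kg = 3.5802e+30 kg; r = 4.2 AU * 1.496e11 m/AU = 6.2832e+11 m. U = -GM*m/r = -(6.674e-11 * 3.5802e+30 * 7000.0) / 6.2832e+11 = -2.662e+12

-2.662e+12 J


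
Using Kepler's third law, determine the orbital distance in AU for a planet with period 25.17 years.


a = P^(2/3) = 25.17^(2/3) = 8.5886

8.5886 AU


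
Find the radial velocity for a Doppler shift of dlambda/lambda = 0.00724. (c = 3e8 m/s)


v = (dlambda/lambda) * c = 0.00724 * 3e8 = 2.172e+06

2.172e+06 m/s


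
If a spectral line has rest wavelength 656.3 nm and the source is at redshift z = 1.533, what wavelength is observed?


lam_obs = lam_emit * (1 + z) = 656.3 * (1 + 1.533) = 1662.4079

1662.4079 nm


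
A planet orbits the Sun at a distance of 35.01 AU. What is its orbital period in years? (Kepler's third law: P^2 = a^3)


P = a^(3/2) = 35.01^1.5 = 207.1515

207.1515 years


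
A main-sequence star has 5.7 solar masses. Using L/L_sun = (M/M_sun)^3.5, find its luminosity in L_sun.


L/L_sun = (M/M_sun)^3.5 = 5.7^3.5 = 442.1422

442.1422 L_sun


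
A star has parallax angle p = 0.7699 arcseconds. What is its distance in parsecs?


d = 1/p = 1/0.7699 = 1.2989

1.2989 pc


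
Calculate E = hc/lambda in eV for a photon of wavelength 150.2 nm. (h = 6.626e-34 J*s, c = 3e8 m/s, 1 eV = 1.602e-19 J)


E = hc/lambda = 6.626e-34 * 3e8 / 1.502e-07 = 1.323e-18 J = 8.2611 eV

8.2611 eV


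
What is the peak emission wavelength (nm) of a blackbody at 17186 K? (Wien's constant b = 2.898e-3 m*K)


lam_max = b / T = 2.898e-3 / 17186 = 1.686e-07 m = 168.6256 nm

168.6256 nm


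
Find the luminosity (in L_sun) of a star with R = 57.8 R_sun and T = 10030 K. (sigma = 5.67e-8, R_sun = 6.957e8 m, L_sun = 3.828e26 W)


R = 57.8 * 6.957e8 m = 4.021146e+10 m. L = 4*pi*R^2*sigma*T^4 = 4*pi*(4.021146e+10)^2 * 5.67e-8 * 10030^4 = 1.165994062e+31 W. L/L_sun = 1.165994062e+31 / 3.828e26 = 30459.615

30459.615 L_sun


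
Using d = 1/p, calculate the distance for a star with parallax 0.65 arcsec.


d = 1/p = 1/0.65 = 1.5385

1.5385 pc


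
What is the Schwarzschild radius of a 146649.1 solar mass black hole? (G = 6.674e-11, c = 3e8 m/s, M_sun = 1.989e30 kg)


M = 146649.1 * 1.989e30 kg = 2.916850599e+35 kg. rs = 2GM/c^2 = 2 * 6.674e-11 * 2.916850599e+35 / (3e8)^2 = 4.326e+08

4.326e+08 m


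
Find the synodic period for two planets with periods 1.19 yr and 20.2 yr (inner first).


1/P_syn = |1/P1 - 1/P2| = |1/1.19 - 1/20.2| => P_syn = 1.2645

1.2645 years


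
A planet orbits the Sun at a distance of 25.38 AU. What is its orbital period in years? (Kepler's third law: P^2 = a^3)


P = a^(3/2) = 25.38^1.5 = 127.8608

127.8608 years


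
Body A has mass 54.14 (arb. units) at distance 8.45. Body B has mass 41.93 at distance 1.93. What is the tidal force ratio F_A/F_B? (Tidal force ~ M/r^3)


Ratio = (M1/r1^3) / (M2/r2^3) = (54.14/8.45^3) / (41.93/1.93^3) = 0.0154

0.0154


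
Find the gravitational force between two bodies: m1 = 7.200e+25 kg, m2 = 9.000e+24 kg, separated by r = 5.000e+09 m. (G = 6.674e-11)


F = G*m1*m2/r^2 = 6.674e-11 * 7.200e+25 * 9.000e+24 / (5.000e+09)^2 = 6.674e-11 * 6.480e+50 / 2.500e+19 = 1.730e+21

1.730e+21 N


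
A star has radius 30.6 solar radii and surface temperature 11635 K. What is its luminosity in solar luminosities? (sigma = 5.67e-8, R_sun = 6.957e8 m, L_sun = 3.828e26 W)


R = 30.6 * 6.957e8 m = 2.128842e+10 m. L = 4*pi*R^2*sigma*T^4 = 4*pi*(2.128842e+10)^2 * 5.67e-8 * 11635^4 = 5.917596285e+30 W. L/L_sun = 5.917596285e+30 / 3.828e26 = 15458.7155

15458.7155 L_sun


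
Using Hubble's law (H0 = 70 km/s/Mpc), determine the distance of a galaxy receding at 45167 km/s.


d = v / H0 = 45167 / 70 = 645.2429

645.2429 Mpc


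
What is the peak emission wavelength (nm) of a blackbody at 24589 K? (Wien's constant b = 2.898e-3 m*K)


lam_max = b / T = 2.898e-3 / 24589 = 1.179e-07 m = 117.8576 nm

117.8576 nm


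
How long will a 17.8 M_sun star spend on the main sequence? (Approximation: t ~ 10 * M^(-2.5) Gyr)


t = 10 * M^(-2.5) = 10 * 17.8^(-2.5) = 0.0075

0.0075 Gyr


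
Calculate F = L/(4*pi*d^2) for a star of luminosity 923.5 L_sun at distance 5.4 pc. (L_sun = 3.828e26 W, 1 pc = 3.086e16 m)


F = L / (4*pi*d^2) = 3.535e+29 / (4*pi*(1.666e+17)^2) = 1.013e-06

1.013e-06 W/m^2


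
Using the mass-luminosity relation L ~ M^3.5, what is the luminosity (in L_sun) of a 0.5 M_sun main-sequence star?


L/L_sun = (M/M_sun)^3.5 = 0.5^3.5 = 0.0884

0.0884 L_sun


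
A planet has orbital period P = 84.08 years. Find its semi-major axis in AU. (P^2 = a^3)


a = P^(2/3) = 84.08^(2/3) = 19.1924

19.1924 AU


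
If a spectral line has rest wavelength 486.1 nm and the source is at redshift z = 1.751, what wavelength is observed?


lam_obs = lam_emit * (1 + z) = 486.1 * (1 + 1.751) = 1337.2611

1337.2611 nm


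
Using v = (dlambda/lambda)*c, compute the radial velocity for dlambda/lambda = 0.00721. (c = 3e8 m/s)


v = (dlambda/lambda) * c = 0.00721 * 3e8 = 2.163e+06

2.163e+06 m/s


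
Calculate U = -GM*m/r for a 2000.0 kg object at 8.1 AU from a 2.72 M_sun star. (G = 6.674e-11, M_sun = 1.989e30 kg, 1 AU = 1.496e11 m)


M = 2.72 * 1.989e30 kg = 5.41008e+30 kg; r = 8.1 AU * 1.496e11 m/AU = 1.21176e+12 m. U = -GM*m/r = -(6.674e-11 * 5.41008e+30 * 2000.0) / 1.21176e+12 = -5.959e+11

-5.959e+11 J


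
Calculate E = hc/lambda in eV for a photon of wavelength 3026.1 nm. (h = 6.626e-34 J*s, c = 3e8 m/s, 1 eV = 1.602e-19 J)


E = hc/lambda = 6.626e-34 * 3e8 / 3.026e-06 = 6.569e-20 J = 0.41 eV

0.41 eV


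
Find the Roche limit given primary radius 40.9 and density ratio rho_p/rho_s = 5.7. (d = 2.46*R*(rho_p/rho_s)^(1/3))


d_Roche = 2.46 * 40.9 * 5.7^(1/3) = 179.7284

179.7284


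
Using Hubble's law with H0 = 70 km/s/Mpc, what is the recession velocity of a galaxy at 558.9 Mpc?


v = H0 * d = 70 * 558.9 = 39123.0

39123.0 km/s


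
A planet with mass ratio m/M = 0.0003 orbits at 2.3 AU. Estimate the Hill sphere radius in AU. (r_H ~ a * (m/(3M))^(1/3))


r_H = a * (m/3M)^(1/3) = 2.3 * (0.0003/3)^(1/3) = 0.1068

0.1068 AU


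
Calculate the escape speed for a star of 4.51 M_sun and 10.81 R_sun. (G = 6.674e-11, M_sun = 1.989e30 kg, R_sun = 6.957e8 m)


M = 4.51 * 1.989e30 kg = 8.97039e+30 kg; R = 10.81 * 6.957e8 m = 7.520517e+09 m. v_esc = sqrt(2GM/R) = sqrt(2 * 6.674e-11 * 8.97039e+30 / 7.520517e+09) = 399015.6345

399015.6345 m/s


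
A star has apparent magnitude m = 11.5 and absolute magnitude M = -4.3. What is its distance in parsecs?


d = 10^((m - M + 5)/5) = 10^((11.5 - -4.3 + 5)/5) = 14454.3977

14454.3977 pc


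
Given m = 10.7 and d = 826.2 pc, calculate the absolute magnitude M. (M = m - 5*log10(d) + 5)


M = m - 5*log10(d) + 5 = 10.7 - 5*log10(826.2) + 5 = 1.1146

1.1146


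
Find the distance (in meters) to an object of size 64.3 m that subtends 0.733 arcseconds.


D = size / theta_rad, theta_rad = 0.733 * pi/(180*3600) = 3.554e-06, D = 1.809e+07

1.809e+07 m


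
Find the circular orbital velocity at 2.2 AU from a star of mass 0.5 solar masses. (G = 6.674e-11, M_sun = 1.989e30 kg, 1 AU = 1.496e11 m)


v = sqrt(GM/r) = sqrt(6.674e-11 * 9.945e+29 / 3.291e+11) = 14200.9814

14200.9814 m/s


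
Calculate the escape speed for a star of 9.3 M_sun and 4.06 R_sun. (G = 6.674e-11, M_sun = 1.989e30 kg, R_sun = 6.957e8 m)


M = 9.3 * 1.989e30 kg = 1.84977e+31 kg; R = 4.06 * 6.957e8 m = 2.824542e+09 m. v_esc = sqrt(2GM/R) = sqrt(2 * 6.674e-11 * 1.84977e+31 / 2.824542e+09) = 934959.8177

934959.8177 m/s


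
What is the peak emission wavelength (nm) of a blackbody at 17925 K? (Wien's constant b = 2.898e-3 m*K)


lam_max = b / T = 2.898e-3 / 17925 = 1.617e-07 m = 161.6736 nm

161.6736 nm


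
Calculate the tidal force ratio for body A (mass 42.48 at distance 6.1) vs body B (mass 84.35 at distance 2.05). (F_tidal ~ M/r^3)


Ratio = (M1/r1^3) / (M2/r2^3) = (42.48/6.1^3) / (84.35/2.05^3) = 0.0191

0.0191


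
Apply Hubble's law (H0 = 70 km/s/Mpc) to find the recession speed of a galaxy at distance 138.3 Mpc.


v = H0 * d = 70 * 138.3 = 9681.0

9681.0 km/s


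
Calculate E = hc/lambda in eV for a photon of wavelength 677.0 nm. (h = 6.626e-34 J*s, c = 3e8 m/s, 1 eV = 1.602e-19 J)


E = hc/lambda = 6.626e-34 * 3e8 / 6.770e-07 = 2.936e-19 J = 1.8328 eV

1.8328 eV


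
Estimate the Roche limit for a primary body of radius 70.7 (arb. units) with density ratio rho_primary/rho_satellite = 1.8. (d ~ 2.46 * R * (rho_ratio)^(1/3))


d_Roche = 2.46 * 70.7 * 1.8^(1/3) = 211.5657

211.5657


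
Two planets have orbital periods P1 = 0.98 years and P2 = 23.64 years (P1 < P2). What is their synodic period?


1/P_syn = |1/P1 - 1/P2| = |1/0.98 - 1/23.64| => P_syn = 1.0224

1.0224 years


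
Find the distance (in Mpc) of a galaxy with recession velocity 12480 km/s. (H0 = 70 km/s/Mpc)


d = v / H0 = 12480 / 70 = 178.2857

178.2857 Mpc


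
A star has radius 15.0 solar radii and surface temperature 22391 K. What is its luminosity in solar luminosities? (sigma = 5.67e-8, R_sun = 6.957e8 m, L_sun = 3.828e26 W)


R = 15.0 * 6.957e8 m = 1.04355e+10 m. L = 4*pi*R^2*sigma*T^4 = 4*pi*(1.04355e+10)^2 * 5.67e-8 * 22391^4 = 1.95035383e+31 W. L/L_sun = 1.95035383e+31 / 3.828e26 = 50949.6821

50949.6821 L_sun


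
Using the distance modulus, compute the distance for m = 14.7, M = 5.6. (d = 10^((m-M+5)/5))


d = 10^((m - M + 5)/5) = 10^((14.7 - 5.6 + 5)/5) = 660.6934

660.6934 pc


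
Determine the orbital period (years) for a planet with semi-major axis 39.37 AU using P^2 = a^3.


P = a^(3/2) = 39.37^1.5 = 247.0291

247.0291 years


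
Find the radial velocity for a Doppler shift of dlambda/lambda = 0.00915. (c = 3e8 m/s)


v = (dlambda/lambda) * c = 0.00915 * 3e8 = 2.745e+06

2.745e+06 m/s


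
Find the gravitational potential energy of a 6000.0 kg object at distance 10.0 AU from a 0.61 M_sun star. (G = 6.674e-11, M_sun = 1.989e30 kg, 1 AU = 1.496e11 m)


M = 0.61 * 1.989e30 kg = 1.21329e+30 kg; r = 10.0 AU * 1.496e11 m/AU = 1.496e+12 m. U = -GM*m/r = -(6.674e-11 * 1.21329e+30 * 6000.0) / 1.496e+12 = -3.248e+11

-3.248e+11 J


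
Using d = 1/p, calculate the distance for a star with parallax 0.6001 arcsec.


d = 1/p = 1/0.6001 = 1.6664

1.6664 pc


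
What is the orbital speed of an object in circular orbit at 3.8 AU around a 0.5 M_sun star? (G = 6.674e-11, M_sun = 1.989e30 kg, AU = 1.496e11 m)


v = sqrt(GM/r) = sqrt(6.674e-11 * 9.945e+29 / 5.685e+11) = 10805.3266

10805.3266 m/s


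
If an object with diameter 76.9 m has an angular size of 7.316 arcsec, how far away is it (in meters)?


D = size / theta_rad, theta_rad = 7.316 * pi/(180*3600) = 3.547e-05, D = 2.168e+06

2.168e+06 m


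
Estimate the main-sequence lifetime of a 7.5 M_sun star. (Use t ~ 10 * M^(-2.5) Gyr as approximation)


t = 10 * M^(-2.5) = 10 * 7.5^(-2.5) = 0.0649

0.0649 Gyr


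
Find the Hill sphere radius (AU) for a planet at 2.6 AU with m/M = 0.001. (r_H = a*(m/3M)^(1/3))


r_H = a * (m/3M)^(1/3) = 2.6 * (0.001/3)^(1/3) = 0.1803

0.1803 AU


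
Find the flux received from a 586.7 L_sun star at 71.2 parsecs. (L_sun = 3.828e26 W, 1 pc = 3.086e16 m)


F = L / (4*pi*d^2) = 2.246e+29 / (4*pi*(2.197e+18)^2) = 3.702e-09

3.702e-09 W/m^2


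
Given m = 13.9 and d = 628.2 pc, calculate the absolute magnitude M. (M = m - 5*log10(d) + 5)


M = m - 5*log10(d) + 5 = 13.9 - 5*log10(628.2) + 5 = 4.9095

4.9095


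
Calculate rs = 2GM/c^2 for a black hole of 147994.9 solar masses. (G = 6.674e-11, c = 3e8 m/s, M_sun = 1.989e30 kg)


M = 147994.9 * 1.989e30 kg = 2.943618561e+35 kg. rs = 2GM/c^2 = 2 * 6.674e-11 * 2.943618561e+35 / (3e8)^2 = 4.366e+08

4.366e+08 m


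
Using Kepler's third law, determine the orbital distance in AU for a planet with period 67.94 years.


a = P^(2/3) = 67.94^(2/3) = 16.6501

16.6501 AU


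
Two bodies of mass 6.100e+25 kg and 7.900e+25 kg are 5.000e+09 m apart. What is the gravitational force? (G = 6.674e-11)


F = G*m1*m2/r^2 = 6.674e-11 * 6.100e+25 * 7.900e+25 / (5.000e+09)^2 = 6.674e-11 * 4.819e+51 / 2.500e+19 = 1.286e+22

1.286e+22 N


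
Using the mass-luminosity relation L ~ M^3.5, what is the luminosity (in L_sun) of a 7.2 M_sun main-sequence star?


L/L_sun = (M/M_sun)^3.5 = 7.2^3.5 = 1001.5295

1001.5295 L_sun


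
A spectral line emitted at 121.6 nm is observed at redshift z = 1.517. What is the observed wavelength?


lam_obs = lam_emit * (1 + z) = 121.6 * (1 + 1.517) = 306.0672

306.0672 nm


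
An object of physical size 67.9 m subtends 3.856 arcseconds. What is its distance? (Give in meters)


D = size / theta_rad, theta_rad = 3.856 * pi/(180*3600) = 1.869e-05, D = 3.632e+06

3.632e+06 m


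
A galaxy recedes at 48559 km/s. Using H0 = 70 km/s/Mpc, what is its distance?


d = v / H0 = 48559 / 70 = 693.7

693.7 Mpc


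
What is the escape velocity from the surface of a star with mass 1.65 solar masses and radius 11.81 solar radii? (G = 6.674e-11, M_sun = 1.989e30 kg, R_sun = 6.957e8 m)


M = 1.65 * 1.989e30 kg = 3.28185e+30 kg; R = 11.81 * 6.957e8 m = 8.216217e+09 m. v_esc = sqrt(2GM/R) = sqrt(2 * 6.674e-11 * 3.28185e+30 / 8.216217e+09) = 230904.0297

230904.0297 m/s


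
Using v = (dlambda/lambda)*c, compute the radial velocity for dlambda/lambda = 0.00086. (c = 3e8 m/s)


v = (dlambda/lambda) * c = 0.00086 * 3e8 = 258000.0

258000.0 m/s


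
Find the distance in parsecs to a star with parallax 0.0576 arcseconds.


d = 1/p = 1/0.0576 = 17.3611

17.3611 pc


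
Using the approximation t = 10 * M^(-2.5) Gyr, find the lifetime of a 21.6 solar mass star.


t = 10 * M^(-2.5) = 10 * 21.6^(-2.5) = 0.0046

0.0046 Gyr


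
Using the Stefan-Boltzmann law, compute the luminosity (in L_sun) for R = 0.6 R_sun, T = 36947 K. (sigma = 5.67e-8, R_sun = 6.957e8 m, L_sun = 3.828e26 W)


R = 0.6 * 6.957e8 m = 4.1742e+08 m. L = 4*pi*R^2*sigma*T^4 = 4*pi*(4.1742e+08)^2 * 5.67e-8 * 36947^4 = 2.313428879e+29 W. L/L_sun = 2.313428879e+29 / 3.828e26 = 604.344

604.344 L_sun


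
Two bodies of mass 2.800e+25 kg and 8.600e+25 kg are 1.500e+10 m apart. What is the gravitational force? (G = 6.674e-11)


F = G*m1*m2/r^2 = 6.674e-11 * 2.800e+25 * 8.600e+25 / (1.500e+10)^2 = 6.674e-11 * 2.408e+51 / 2.250e+20 = 7.143e+20

7.143e+20 N


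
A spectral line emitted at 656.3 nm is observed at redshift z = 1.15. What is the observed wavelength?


lam_obs = lam_emit * (1 + z) = 656.3 * (1 + 1.15) = 1411.045

1411.045 nm


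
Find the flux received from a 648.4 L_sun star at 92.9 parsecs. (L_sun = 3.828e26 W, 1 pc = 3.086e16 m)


F = L / (4*pi*d^2) = 2.482e+29 / (4*pi*(2.867e+18)^2) = 2.403e-09

2.403e-09 W/m^2


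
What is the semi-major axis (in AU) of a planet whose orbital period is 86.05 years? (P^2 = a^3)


a = P^(2/3) = 86.05^(2/3) = 19.491

19.491 AU


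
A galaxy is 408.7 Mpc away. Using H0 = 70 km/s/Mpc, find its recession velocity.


v = H0 * d = 70 * 408.7 = 28609.0

28609.0 km/s


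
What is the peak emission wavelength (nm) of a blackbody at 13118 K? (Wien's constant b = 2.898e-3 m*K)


lam_max = b / T = 2.898e-3 / 13118 = 2.209e-07 m = 220.9178 nm

220.9178 nm


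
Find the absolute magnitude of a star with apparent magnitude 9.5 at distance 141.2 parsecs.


M = m - 5*log10(d) + 5 = 9.5 - 5*log10(141.2) + 5 = 3.7508

3.7508


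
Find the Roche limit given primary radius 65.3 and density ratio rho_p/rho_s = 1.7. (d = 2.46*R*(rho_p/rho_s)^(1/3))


d_Roche = 2.46 * 65.3 * 1.7^(1/3) = 191.7188

191.7188


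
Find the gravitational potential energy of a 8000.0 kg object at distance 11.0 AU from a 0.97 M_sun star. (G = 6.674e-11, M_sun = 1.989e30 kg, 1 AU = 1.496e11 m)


M = 0.97 * 1.989e30 kg = 1.92933e+30 kg; r = 11.0 AU * 1.496e11 m/AU = 1.6456e+12 m. U = -GM*m/r = -(6.674e-11 * 1.92933e+30 * 8000.0) / 1.6456e+12 = -6.260e+11

-6.260e+11 J


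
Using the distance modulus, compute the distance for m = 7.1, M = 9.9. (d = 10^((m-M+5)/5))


d = 10^((m - M + 5)/5) = 10^((7.1 - 9.9 + 5)/5) = 2.7542

2.7542 pc


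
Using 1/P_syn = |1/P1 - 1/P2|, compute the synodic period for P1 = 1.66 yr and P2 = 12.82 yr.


1/P_syn = |1/P1 - 1/P2| = |1/1.66 - 1/12.82| => P_syn = 1.9069

1.9069 years


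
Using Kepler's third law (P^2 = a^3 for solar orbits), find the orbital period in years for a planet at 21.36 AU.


P = a^(3/2) = 21.36^1.5 = 98.7193

98.7193 years


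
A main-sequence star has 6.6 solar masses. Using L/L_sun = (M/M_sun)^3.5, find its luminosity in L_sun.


L/L_sun = (M/M_sun)^3.5 = 6.6^3.5 = 738.5906

738.5906 L_sun


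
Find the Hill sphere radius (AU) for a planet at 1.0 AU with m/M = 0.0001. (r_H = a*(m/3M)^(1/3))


r_H = a * (m/3M)^(1/3) = 1.0 * (0.0001/3)^(1/3) = 0.0322

0.0322 AU


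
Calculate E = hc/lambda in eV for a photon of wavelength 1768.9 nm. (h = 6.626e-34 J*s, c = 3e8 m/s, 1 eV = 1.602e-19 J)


E = hc/lambda = 6.626e-34 * 3e8 / 1.769e-06 = 1.124e-19 J = 0.7015 eV

0.7015 eV


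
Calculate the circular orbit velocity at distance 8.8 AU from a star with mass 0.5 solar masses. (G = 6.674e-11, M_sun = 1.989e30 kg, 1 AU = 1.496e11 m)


v = sqrt(GM/r) = sqrt(6.674e-11 * 9.945e+29 / 1.316e+12) = 7100.4907

7100.4907 m/s


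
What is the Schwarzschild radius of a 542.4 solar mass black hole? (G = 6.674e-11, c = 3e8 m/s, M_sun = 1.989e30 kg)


M = 542.4 * 1.989e30 kg = 1.0788336e+33 kg. rs = 2GM/c^2 = 2 * 6.674e-11 * 1.0788336e+33 / (3e8)^2 = 1.600e+06

1.600e+06 m


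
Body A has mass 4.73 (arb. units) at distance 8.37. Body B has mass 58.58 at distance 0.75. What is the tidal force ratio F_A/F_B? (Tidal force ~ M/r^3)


Ratio = (M1/r1^3) / (M2/r2^3) = (4.73/8.37^3) / (58.58/0.75^3) = 5.809e-05

5.809e-05


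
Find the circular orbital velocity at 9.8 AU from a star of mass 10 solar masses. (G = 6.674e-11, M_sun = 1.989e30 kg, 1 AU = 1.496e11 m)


v = sqrt(GM/r) = sqrt(6.674e-11 * 1.989e+31 / 1.466e+12) = 30090.6562

30090.6562 m/s


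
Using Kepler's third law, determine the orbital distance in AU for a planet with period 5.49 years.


a = P^(2/3) = 5.49^(2/3) = 3.1121

3.1121 AU


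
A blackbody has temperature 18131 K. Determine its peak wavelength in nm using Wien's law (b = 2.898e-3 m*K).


lam_max = b / T = 2.898e-3 / 18131 = 1.598e-07 m = 159.8367 nm

159.8367 nm


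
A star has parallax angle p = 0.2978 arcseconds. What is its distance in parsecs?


d = 1/p = 1/0.2978 = 3.358

3.358 pc


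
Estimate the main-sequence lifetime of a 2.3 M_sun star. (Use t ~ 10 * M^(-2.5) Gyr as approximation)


t = 10 * M^(-2.5) = 10 * 2.3^(-2.5) = 1.2465

1.2465 Gyr


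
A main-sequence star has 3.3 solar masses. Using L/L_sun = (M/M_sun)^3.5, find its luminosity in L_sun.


L/L_sun = (M/M_sun)^3.5 = 3.3^3.5 = 65.2828

65.2828 L_sun


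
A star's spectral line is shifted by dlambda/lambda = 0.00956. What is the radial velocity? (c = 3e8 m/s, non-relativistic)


v = (dlambda/lambda) * c = 0.00956 * 3e8 = 2.868e+06

2.868e+06 m/s


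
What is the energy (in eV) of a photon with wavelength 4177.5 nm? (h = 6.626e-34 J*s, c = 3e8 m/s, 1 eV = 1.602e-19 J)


E = hc/lambda = 6.626e-34 * 3e8 / 4.178e-06 = 4.758e-20 J = 0.297 eV

0.297 eV


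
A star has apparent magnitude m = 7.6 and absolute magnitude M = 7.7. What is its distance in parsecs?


d = 10^((m - M + 5)/5) = 10^((7.6 - 7.7 + 5)/5) = 9.5499

9.5499 pc


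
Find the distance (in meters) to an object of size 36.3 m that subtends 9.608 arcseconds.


D = size / theta_rad, theta_rad = 9.608 * pi/(180*3600) = 4.658e-05, D = 779289.3908

779289.3908 m


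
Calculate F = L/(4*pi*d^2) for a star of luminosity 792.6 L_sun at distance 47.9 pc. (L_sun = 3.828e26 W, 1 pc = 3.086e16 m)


F = L / (4*pi*d^2) = 3.034e+29 / (4*pi*(1.478e+18)^2) = 1.105e-08

1.105e-08 W/m^2


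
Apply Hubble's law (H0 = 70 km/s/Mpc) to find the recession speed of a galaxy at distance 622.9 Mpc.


v = H0 * d = 70 * 622.9 = 43603.0

43603.0 km/s


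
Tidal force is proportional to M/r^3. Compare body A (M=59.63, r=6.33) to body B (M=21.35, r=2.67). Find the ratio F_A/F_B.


Ratio = (M1/r1^3) / (M2/r2^3) = (59.63/6.33^3) / (21.35/2.67^3) = 0.2096

0.2096


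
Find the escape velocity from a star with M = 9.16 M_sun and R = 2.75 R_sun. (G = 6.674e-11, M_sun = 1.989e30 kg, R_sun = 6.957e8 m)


M = 9.16 * 1.989e30 kg = 1.821924e+31 kg; R = 2.75 * 6.957e8 m = 1.913175e+09 m. v_esc = sqrt(2GM/R) = sqrt(2 * 6.674e-11 * 1.821924e+31 / 1.913175e+09) = 1.127e+06

1.127e+06 m/s


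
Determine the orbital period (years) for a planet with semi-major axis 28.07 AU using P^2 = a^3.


P = a^(3/2) = 28.07^1.5 = 148.718

148.718 years


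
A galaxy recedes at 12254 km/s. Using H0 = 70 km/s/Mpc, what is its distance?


d = v / H0 = 12254 / 70 = 175.0571

175.0571 Mpc


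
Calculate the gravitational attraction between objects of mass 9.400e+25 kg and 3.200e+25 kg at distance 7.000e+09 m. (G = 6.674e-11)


F = G*m1*m2/r^2 = 6.674e-11 * 9.400e+25 * 3.200e+25 / (7.000e+09)^2 = 6.674e-11 * 3.008e+51 / 4.900e+19 = 4.097e+21

4.097e+21 N


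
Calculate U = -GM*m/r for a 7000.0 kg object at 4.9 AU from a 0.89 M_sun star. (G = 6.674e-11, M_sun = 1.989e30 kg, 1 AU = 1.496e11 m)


M = 0.89 * 1.989e30 kg = 1.77021e+30 kg; r = 4.9 AU * 1.496e11 m/AU = 7.3304e+11 m. U = -GM*m/r = -(6.674e-11 * 1.77021e+30 * 7000.0) / 7.3304e+11 = -1.128e+12

-1.128e+12 J
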